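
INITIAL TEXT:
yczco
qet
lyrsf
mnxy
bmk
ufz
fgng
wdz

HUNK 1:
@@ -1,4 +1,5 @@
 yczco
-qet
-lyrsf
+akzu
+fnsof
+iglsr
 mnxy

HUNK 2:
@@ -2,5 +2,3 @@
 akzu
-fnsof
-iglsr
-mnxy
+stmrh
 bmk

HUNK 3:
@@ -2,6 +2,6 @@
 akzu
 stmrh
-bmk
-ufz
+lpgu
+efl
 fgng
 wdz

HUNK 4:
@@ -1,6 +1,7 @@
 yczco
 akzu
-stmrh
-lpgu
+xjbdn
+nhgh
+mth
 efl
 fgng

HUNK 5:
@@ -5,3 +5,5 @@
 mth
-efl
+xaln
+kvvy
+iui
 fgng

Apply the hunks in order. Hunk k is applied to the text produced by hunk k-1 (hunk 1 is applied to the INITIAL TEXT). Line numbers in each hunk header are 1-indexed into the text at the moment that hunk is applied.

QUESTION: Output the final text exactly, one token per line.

Answer: yczco
akzu
xjbdn
nhgh
mth
xaln
kvvy
iui
fgng
wdz

Derivation:
Hunk 1: at line 1 remove [qet,lyrsf] add [akzu,fnsof,iglsr] -> 9 lines: yczco akzu fnsof iglsr mnxy bmk ufz fgng wdz
Hunk 2: at line 2 remove [fnsof,iglsr,mnxy] add [stmrh] -> 7 lines: yczco akzu stmrh bmk ufz fgng wdz
Hunk 3: at line 2 remove [bmk,ufz] add [lpgu,efl] -> 7 lines: yczco akzu stmrh lpgu efl fgng wdz
Hunk 4: at line 1 remove [stmrh,lpgu] add [xjbdn,nhgh,mth] -> 8 lines: yczco akzu xjbdn nhgh mth efl fgng wdz
Hunk 5: at line 5 remove [efl] add [xaln,kvvy,iui] -> 10 lines: yczco akzu xjbdn nhgh mth xaln kvvy iui fgng wdz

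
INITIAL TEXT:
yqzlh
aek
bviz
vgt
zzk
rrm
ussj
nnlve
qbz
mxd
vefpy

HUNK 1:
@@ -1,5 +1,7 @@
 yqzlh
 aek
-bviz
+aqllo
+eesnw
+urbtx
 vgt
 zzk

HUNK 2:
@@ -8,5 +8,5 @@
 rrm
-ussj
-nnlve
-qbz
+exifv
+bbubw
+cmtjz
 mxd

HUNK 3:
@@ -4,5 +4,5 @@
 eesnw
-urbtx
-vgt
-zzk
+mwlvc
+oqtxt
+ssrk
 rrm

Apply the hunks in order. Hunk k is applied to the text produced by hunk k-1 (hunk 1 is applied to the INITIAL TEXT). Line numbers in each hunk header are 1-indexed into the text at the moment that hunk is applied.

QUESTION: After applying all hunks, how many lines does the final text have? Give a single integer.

Answer: 13

Derivation:
Hunk 1: at line 1 remove [bviz] add [aqllo,eesnw,urbtx] -> 13 lines: yqzlh aek aqllo eesnw urbtx vgt zzk rrm ussj nnlve qbz mxd vefpy
Hunk 2: at line 8 remove [ussj,nnlve,qbz] add [exifv,bbubw,cmtjz] -> 13 lines: yqzlh aek aqllo eesnw urbtx vgt zzk rrm exifv bbubw cmtjz mxd vefpy
Hunk 3: at line 4 remove [urbtx,vgt,zzk] add [mwlvc,oqtxt,ssrk] -> 13 lines: yqzlh aek aqllo eesnw mwlvc oqtxt ssrk rrm exifv bbubw cmtjz mxd vefpy
Final line count: 13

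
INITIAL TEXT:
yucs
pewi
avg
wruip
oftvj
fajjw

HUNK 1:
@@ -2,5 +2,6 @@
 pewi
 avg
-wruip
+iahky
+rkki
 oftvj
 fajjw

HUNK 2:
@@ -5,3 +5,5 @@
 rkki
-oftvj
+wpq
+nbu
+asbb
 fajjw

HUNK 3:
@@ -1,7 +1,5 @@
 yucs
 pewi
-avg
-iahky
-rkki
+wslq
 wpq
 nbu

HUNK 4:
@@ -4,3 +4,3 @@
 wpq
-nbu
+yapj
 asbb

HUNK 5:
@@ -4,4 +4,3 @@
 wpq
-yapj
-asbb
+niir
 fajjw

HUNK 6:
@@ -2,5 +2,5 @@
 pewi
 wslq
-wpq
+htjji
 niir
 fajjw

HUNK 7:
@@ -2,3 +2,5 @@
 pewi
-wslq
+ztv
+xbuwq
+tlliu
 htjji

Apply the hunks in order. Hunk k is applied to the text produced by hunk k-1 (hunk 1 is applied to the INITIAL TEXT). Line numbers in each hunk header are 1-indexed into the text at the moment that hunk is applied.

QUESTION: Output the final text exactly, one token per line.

Answer: yucs
pewi
ztv
xbuwq
tlliu
htjji
niir
fajjw

Derivation:
Hunk 1: at line 2 remove [wruip] add [iahky,rkki] -> 7 lines: yucs pewi avg iahky rkki oftvj fajjw
Hunk 2: at line 5 remove [oftvj] add [wpq,nbu,asbb] -> 9 lines: yucs pewi avg iahky rkki wpq nbu asbb fajjw
Hunk 3: at line 1 remove [avg,iahky,rkki] add [wslq] -> 7 lines: yucs pewi wslq wpq nbu asbb fajjw
Hunk 4: at line 4 remove [nbu] add [yapj] -> 7 lines: yucs pewi wslq wpq yapj asbb fajjw
Hunk 5: at line 4 remove [yapj,asbb] add [niir] -> 6 lines: yucs pewi wslq wpq niir fajjw
Hunk 6: at line 2 remove [wpq] add [htjji] -> 6 lines: yucs pewi wslq htjji niir fajjw
Hunk 7: at line 2 remove [wslq] add [ztv,xbuwq,tlliu] -> 8 lines: yucs pewi ztv xbuwq tlliu htjji niir fajjw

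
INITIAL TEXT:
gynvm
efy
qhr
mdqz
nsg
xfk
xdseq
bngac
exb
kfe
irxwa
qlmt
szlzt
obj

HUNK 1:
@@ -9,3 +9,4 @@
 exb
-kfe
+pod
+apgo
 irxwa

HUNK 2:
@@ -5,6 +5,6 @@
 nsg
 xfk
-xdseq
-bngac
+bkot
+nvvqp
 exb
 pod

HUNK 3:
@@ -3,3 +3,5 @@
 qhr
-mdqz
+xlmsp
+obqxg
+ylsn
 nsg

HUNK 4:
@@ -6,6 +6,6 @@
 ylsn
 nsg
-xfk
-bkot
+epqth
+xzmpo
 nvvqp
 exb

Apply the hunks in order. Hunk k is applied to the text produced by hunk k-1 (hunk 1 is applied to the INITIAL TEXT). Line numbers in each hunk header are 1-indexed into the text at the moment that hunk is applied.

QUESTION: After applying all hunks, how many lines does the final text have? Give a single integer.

Answer: 17

Derivation:
Hunk 1: at line 9 remove [kfe] add [pod,apgo] -> 15 lines: gynvm efy qhr mdqz nsg xfk xdseq bngac exb pod apgo irxwa qlmt szlzt obj
Hunk 2: at line 5 remove [xdseq,bngac] add [bkot,nvvqp] -> 15 lines: gynvm efy qhr mdqz nsg xfk bkot nvvqp exb pod apgo irxwa qlmt szlzt obj
Hunk 3: at line 3 remove [mdqz] add [xlmsp,obqxg,ylsn] -> 17 lines: gynvm efy qhr xlmsp obqxg ylsn nsg xfk bkot nvvqp exb pod apgo irxwa qlmt szlzt obj
Hunk 4: at line 6 remove [xfk,bkot] add [epqth,xzmpo] -> 17 lines: gynvm efy qhr xlmsp obqxg ylsn nsg epqth xzmpo nvvqp exb pod apgo irxwa qlmt szlzt obj
Final line count: 17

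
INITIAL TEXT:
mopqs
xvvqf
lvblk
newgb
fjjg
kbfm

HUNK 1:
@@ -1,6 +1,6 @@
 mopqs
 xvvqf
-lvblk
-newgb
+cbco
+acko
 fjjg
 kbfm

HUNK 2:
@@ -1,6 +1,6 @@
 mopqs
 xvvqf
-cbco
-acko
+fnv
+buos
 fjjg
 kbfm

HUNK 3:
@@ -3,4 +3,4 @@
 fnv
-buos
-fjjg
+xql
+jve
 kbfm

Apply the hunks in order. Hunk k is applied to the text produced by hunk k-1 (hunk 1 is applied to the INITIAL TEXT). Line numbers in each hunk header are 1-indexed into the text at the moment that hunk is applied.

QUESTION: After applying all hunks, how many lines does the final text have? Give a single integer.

Hunk 1: at line 1 remove [lvblk,newgb] add [cbco,acko] -> 6 lines: mopqs xvvqf cbco acko fjjg kbfm
Hunk 2: at line 1 remove [cbco,acko] add [fnv,buos] -> 6 lines: mopqs xvvqf fnv buos fjjg kbfm
Hunk 3: at line 3 remove [buos,fjjg] add [xql,jve] -> 6 lines: mopqs xvvqf fnv xql jve kbfm
Final line count: 6

Answer: 6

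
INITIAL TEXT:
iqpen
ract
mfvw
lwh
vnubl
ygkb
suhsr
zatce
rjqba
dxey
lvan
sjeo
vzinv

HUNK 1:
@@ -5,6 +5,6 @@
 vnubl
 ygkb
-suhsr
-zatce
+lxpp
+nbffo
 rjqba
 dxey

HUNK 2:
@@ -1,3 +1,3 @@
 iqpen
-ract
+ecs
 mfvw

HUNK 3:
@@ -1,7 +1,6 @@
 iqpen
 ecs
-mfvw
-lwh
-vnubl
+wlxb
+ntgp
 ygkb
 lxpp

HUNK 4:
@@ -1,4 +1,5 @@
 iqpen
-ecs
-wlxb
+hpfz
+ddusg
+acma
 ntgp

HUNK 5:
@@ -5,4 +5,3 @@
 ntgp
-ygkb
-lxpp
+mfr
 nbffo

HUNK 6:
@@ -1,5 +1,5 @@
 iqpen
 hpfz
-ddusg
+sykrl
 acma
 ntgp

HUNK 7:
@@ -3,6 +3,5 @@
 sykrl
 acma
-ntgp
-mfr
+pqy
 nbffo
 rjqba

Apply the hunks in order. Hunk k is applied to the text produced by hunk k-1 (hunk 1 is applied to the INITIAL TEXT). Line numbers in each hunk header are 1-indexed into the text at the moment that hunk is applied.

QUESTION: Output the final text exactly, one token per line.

Answer: iqpen
hpfz
sykrl
acma
pqy
nbffo
rjqba
dxey
lvan
sjeo
vzinv

Derivation:
Hunk 1: at line 5 remove [suhsr,zatce] add [lxpp,nbffo] -> 13 lines: iqpen ract mfvw lwh vnubl ygkb lxpp nbffo rjqba dxey lvan sjeo vzinv
Hunk 2: at line 1 remove [ract] add [ecs] -> 13 lines: iqpen ecs mfvw lwh vnubl ygkb lxpp nbffo rjqba dxey lvan sjeo vzinv
Hunk 3: at line 1 remove [mfvw,lwh,vnubl] add [wlxb,ntgp] -> 12 lines: iqpen ecs wlxb ntgp ygkb lxpp nbffo rjqba dxey lvan sjeo vzinv
Hunk 4: at line 1 remove [ecs,wlxb] add [hpfz,ddusg,acma] -> 13 lines: iqpen hpfz ddusg acma ntgp ygkb lxpp nbffo rjqba dxey lvan sjeo vzinv
Hunk 5: at line 5 remove [ygkb,lxpp] add [mfr] -> 12 lines: iqpen hpfz ddusg acma ntgp mfr nbffo rjqba dxey lvan sjeo vzinv
Hunk 6: at line 1 remove [ddusg] add [sykrl] -> 12 lines: iqpen hpfz sykrl acma ntgp mfr nbffo rjqba dxey lvan sjeo vzinv
Hunk 7: at line 3 remove [ntgp,mfr] add [pqy] -> 11 lines: iqpen hpfz sykrl acma pqy nbffo rjqba dxey lvan sjeo vzinv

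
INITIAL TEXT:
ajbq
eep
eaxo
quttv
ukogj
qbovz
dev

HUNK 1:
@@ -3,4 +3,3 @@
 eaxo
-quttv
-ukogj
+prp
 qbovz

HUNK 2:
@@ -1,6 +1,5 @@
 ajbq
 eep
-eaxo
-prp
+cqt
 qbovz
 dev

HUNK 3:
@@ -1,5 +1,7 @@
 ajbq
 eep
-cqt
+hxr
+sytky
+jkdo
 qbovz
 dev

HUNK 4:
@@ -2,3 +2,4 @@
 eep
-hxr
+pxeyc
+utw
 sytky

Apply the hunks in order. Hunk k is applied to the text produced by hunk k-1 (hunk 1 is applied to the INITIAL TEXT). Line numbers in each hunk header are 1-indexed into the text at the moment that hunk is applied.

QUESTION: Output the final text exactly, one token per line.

Hunk 1: at line 3 remove [quttv,ukogj] add [prp] -> 6 lines: ajbq eep eaxo prp qbovz dev
Hunk 2: at line 1 remove [eaxo,prp] add [cqt] -> 5 lines: ajbq eep cqt qbovz dev
Hunk 3: at line 1 remove [cqt] add [hxr,sytky,jkdo] -> 7 lines: ajbq eep hxr sytky jkdo qbovz dev
Hunk 4: at line 2 remove [hxr] add [pxeyc,utw] -> 8 lines: ajbq eep pxeyc utw sytky jkdo qbovz dev

Answer: ajbq
eep
pxeyc
utw
sytky
jkdo
qbovz
dev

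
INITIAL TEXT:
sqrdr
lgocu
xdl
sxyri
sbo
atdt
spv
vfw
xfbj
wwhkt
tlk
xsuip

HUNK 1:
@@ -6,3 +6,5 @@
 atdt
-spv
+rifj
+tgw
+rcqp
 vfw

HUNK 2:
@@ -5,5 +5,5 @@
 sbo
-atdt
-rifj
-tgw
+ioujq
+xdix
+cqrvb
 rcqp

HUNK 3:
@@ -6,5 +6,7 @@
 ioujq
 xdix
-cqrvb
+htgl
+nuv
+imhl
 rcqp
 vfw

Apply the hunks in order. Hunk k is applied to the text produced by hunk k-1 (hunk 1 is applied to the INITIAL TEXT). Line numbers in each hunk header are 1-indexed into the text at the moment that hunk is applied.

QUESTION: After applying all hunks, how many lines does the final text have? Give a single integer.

Hunk 1: at line 6 remove [spv] add [rifj,tgw,rcqp] -> 14 lines: sqrdr lgocu xdl sxyri sbo atdt rifj tgw rcqp vfw xfbj wwhkt tlk xsuip
Hunk 2: at line 5 remove [atdt,rifj,tgw] add [ioujq,xdix,cqrvb] -> 14 lines: sqrdr lgocu xdl sxyri sbo ioujq xdix cqrvb rcqp vfw xfbj wwhkt tlk xsuip
Hunk 3: at line 6 remove [cqrvb] add [htgl,nuv,imhl] -> 16 lines: sqrdr lgocu xdl sxyri sbo ioujq xdix htgl nuv imhl rcqp vfw xfbj wwhkt tlk xsuip
Final line count: 16

Answer: 16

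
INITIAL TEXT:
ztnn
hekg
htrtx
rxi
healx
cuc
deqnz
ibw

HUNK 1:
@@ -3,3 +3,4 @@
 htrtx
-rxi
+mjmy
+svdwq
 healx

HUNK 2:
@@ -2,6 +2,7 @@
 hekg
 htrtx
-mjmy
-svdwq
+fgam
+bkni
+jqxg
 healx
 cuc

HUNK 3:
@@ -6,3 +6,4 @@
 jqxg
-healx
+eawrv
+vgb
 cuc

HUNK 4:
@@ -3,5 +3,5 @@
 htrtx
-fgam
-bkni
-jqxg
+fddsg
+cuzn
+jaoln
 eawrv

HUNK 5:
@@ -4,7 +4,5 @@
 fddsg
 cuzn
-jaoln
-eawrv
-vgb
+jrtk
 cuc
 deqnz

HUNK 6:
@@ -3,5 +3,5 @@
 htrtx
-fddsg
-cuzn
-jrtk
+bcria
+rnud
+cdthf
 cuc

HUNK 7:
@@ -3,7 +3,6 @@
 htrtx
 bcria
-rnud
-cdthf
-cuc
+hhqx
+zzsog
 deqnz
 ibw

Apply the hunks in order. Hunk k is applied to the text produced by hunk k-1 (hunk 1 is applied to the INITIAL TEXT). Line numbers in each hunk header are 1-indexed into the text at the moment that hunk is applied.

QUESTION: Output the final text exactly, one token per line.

Answer: ztnn
hekg
htrtx
bcria
hhqx
zzsog
deqnz
ibw

Derivation:
Hunk 1: at line 3 remove [rxi] add [mjmy,svdwq] -> 9 lines: ztnn hekg htrtx mjmy svdwq healx cuc deqnz ibw
Hunk 2: at line 2 remove [mjmy,svdwq] add [fgam,bkni,jqxg] -> 10 lines: ztnn hekg htrtx fgam bkni jqxg healx cuc deqnz ibw
Hunk 3: at line 6 remove [healx] add [eawrv,vgb] -> 11 lines: ztnn hekg htrtx fgam bkni jqxg eawrv vgb cuc deqnz ibw
Hunk 4: at line 3 remove [fgam,bkni,jqxg] add [fddsg,cuzn,jaoln] -> 11 lines: ztnn hekg htrtx fddsg cuzn jaoln eawrv vgb cuc deqnz ibw
Hunk 5: at line 4 remove [jaoln,eawrv,vgb] add [jrtk] -> 9 lines: ztnn hekg htrtx fddsg cuzn jrtk cuc deqnz ibw
Hunk 6: at line 3 remove [fddsg,cuzn,jrtk] add [bcria,rnud,cdthf] -> 9 lines: ztnn hekg htrtx bcria rnud cdthf cuc deqnz ibw
Hunk 7: at line 3 remove [rnud,cdthf,cuc] add [hhqx,zzsog] -> 8 lines: ztnn hekg htrtx bcria hhqx zzsog deqnz ibw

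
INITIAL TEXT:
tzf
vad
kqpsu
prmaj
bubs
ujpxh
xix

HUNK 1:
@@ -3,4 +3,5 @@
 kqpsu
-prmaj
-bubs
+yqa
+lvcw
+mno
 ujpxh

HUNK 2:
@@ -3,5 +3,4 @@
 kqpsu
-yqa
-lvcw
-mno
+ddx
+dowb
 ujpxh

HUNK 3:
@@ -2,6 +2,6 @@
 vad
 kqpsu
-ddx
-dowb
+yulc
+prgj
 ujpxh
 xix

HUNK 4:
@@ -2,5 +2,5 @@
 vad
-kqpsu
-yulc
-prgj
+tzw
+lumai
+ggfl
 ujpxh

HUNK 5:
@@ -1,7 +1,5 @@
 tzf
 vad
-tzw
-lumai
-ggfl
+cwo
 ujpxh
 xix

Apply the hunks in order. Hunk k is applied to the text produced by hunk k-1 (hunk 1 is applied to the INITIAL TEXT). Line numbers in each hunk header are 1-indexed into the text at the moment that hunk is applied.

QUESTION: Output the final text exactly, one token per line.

Hunk 1: at line 3 remove [prmaj,bubs] add [yqa,lvcw,mno] -> 8 lines: tzf vad kqpsu yqa lvcw mno ujpxh xix
Hunk 2: at line 3 remove [yqa,lvcw,mno] add [ddx,dowb] -> 7 lines: tzf vad kqpsu ddx dowb ujpxh xix
Hunk 3: at line 2 remove [ddx,dowb] add [yulc,prgj] -> 7 lines: tzf vad kqpsu yulc prgj ujpxh xix
Hunk 4: at line 2 remove [kqpsu,yulc,prgj] add [tzw,lumai,ggfl] -> 7 lines: tzf vad tzw lumai ggfl ujpxh xix
Hunk 5: at line 1 remove [tzw,lumai,ggfl] add [cwo] -> 5 lines: tzf vad cwo ujpxh xix

Answer: tzf
vad
cwo
ujpxh
xix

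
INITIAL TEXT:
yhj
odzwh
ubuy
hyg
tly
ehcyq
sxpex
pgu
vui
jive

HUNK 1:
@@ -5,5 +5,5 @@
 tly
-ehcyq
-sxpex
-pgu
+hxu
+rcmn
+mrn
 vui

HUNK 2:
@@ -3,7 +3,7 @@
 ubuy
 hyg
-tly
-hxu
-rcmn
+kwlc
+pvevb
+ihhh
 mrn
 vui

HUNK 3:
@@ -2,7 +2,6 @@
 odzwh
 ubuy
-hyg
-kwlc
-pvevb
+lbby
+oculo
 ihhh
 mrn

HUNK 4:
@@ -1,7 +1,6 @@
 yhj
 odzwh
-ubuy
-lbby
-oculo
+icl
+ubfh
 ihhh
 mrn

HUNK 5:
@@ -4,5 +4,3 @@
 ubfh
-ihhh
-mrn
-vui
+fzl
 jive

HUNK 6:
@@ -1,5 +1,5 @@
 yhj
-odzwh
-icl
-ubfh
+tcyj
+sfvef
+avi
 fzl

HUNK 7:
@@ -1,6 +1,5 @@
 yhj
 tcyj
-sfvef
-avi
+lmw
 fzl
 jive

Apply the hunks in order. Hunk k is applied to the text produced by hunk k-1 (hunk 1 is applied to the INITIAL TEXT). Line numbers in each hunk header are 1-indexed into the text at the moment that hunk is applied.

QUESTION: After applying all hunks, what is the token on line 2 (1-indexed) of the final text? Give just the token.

Hunk 1: at line 5 remove [ehcyq,sxpex,pgu] add [hxu,rcmn,mrn] -> 10 lines: yhj odzwh ubuy hyg tly hxu rcmn mrn vui jive
Hunk 2: at line 3 remove [tly,hxu,rcmn] add [kwlc,pvevb,ihhh] -> 10 lines: yhj odzwh ubuy hyg kwlc pvevb ihhh mrn vui jive
Hunk 3: at line 2 remove [hyg,kwlc,pvevb] add [lbby,oculo] -> 9 lines: yhj odzwh ubuy lbby oculo ihhh mrn vui jive
Hunk 4: at line 1 remove [ubuy,lbby,oculo] add [icl,ubfh] -> 8 lines: yhj odzwh icl ubfh ihhh mrn vui jive
Hunk 5: at line 4 remove [ihhh,mrn,vui] add [fzl] -> 6 lines: yhj odzwh icl ubfh fzl jive
Hunk 6: at line 1 remove [odzwh,icl,ubfh] add [tcyj,sfvef,avi] -> 6 lines: yhj tcyj sfvef avi fzl jive
Hunk 7: at line 1 remove [sfvef,avi] add [lmw] -> 5 lines: yhj tcyj lmw fzl jive
Final line 2: tcyj

Answer: tcyj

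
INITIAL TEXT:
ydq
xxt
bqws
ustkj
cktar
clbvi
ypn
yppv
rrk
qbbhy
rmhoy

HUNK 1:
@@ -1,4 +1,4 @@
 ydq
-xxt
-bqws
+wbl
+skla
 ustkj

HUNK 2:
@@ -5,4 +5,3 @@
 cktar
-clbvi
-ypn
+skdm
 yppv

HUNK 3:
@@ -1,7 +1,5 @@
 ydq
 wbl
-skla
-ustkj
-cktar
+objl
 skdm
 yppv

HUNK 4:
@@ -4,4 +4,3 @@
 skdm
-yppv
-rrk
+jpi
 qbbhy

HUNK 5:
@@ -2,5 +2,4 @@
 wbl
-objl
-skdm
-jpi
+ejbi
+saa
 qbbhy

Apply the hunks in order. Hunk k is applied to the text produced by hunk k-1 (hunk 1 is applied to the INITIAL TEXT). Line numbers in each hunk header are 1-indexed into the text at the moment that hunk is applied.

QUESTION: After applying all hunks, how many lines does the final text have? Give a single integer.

Answer: 6

Derivation:
Hunk 1: at line 1 remove [xxt,bqws] add [wbl,skla] -> 11 lines: ydq wbl skla ustkj cktar clbvi ypn yppv rrk qbbhy rmhoy
Hunk 2: at line 5 remove [clbvi,ypn] add [skdm] -> 10 lines: ydq wbl skla ustkj cktar skdm yppv rrk qbbhy rmhoy
Hunk 3: at line 1 remove [skla,ustkj,cktar] add [objl] -> 8 lines: ydq wbl objl skdm yppv rrk qbbhy rmhoy
Hunk 4: at line 4 remove [yppv,rrk] add [jpi] -> 7 lines: ydq wbl objl skdm jpi qbbhy rmhoy
Hunk 5: at line 2 remove [objl,skdm,jpi] add [ejbi,saa] -> 6 lines: ydq wbl ejbi saa qbbhy rmhoy
Final line count: 6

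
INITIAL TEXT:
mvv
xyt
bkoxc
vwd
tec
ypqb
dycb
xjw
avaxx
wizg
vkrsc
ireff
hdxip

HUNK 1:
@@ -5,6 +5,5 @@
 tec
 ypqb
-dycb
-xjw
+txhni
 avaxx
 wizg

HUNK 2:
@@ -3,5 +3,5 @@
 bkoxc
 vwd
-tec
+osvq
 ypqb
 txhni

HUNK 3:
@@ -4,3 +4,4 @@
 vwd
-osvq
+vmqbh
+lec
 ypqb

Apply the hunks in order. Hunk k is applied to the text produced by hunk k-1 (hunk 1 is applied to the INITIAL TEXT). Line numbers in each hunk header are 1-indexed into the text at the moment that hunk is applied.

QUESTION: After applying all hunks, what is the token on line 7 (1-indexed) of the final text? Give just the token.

Answer: ypqb

Derivation:
Hunk 1: at line 5 remove [dycb,xjw] add [txhni] -> 12 lines: mvv xyt bkoxc vwd tec ypqb txhni avaxx wizg vkrsc ireff hdxip
Hunk 2: at line 3 remove [tec] add [osvq] -> 12 lines: mvv xyt bkoxc vwd osvq ypqb txhni avaxx wizg vkrsc ireff hdxip
Hunk 3: at line 4 remove [osvq] add [vmqbh,lec] -> 13 lines: mvv xyt bkoxc vwd vmqbh lec ypqb txhni avaxx wizg vkrsc ireff hdxip
Final line 7: ypqb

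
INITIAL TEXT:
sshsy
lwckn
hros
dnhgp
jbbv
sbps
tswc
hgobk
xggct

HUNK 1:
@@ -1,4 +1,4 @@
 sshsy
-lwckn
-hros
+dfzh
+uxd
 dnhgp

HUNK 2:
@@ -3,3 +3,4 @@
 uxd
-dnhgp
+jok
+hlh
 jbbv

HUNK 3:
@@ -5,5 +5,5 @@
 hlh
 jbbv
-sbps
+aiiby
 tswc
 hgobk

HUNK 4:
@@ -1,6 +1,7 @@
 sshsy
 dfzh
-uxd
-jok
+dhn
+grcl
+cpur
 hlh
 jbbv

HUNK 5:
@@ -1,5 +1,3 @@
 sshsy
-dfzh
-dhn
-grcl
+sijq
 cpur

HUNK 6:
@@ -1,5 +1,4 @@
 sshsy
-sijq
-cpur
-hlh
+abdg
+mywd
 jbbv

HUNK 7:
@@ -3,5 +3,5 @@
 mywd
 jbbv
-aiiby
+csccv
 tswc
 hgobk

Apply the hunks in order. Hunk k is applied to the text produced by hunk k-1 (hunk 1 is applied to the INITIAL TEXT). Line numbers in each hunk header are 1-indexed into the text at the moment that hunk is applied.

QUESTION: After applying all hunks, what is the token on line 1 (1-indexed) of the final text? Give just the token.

Hunk 1: at line 1 remove [lwckn,hros] add [dfzh,uxd] -> 9 lines: sshsy dfzh uxd dnhgp jbbv sbps tswc hgobk xggct
Hunk 2: at line 3 remove [dnhgp] add [jok,hlh] -> 10 lines: sshsy dfzh uxd jok hlh jbbv sbps tswc hgobk xggct
Hunk 3: at line 5 remove [sbps] add [aiiby] -> 10 lines: sshsy dfzh uxd jok hlh jbbv aiiby tswc hgobk xggct
Hunk 4: at line 1 remove [uxd,jok] add [dhn,grcl,cpur] -> 11 lines: sshsy dfzh dhn grcl cpur hlh jbbv aiiby tswc hgobk xggct
Hunk 5: at line 1 remove [dfzh,dhn,grcl] add [sijq] -> 9 lines: sshsy sijq cpur hlh jbbv aiiby tswc hgobk xggct
Hunk 6: at line 1 remove [sijq,cpur,hlh] add [abdg,mywd] -> 8 lines: sshsy abdg mywd jbbv aiiby tswc hgobk xggct
Hunk 7: at line 3 remove [aiiby] add [csccv] -> 8 lines: sshsy abdg mywd jbbv csccv tswc hgobk xggct
Final line 1: sshsy

Answer: sshsy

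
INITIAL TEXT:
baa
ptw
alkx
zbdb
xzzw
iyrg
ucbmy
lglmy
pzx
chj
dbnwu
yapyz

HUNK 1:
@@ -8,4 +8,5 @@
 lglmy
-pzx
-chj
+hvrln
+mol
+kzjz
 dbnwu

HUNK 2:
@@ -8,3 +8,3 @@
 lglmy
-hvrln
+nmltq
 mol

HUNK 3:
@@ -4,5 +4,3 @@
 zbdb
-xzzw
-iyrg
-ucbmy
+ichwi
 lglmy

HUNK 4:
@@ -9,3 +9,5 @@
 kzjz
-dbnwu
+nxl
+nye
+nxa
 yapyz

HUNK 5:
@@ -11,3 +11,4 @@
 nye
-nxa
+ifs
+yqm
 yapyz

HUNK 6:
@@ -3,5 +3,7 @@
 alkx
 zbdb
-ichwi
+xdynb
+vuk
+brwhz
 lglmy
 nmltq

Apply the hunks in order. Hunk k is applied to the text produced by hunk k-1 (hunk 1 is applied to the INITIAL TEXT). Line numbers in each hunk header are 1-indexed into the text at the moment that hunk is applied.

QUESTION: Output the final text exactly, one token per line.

Hunk 1: at line 8 remove [pzx,chj] add [hvrln,mol,kzjz] -> 13 lines: baa ptw alkx zbdb xzzw iyrg ucbmy lglmy hvrln mol kzjz dbnwu yapyz
Hunk 2: at line 8 remove [hvrln] add [nmltq] -> 13 lines: baa ptw alkx zbdb xzzw iyrg ucbmy lglmy nmltq mol kzjz dbnwu yapyz
Hunk 3: at line 4 remove [xzzw,iyrg,ucbmy] add [ichwi] -> 11 lines: baa ptw alkx zbdb ichwi lglmy nmltq mol kzjz dbnwu yapyz
Hunk 4: at line 9 remove [dbnwu] add [nxl,nye,nxa] -> 13 lines: baa ptw alkx zbdb ichwi lglmy nmltq mol kzjz nxl nye nxa yapyz
Hunk 5: at line 11 remove [nxa] add [ifs,yqm] -> 14 lines: baa ptw alkx zbdb ichwi lglmy nmltq mol kzjz nxl nye ifs yqm yapyz
Hunk 6: at line 3 remove [ichwi] add [xdynb,vuk,brwhz] -> 16 lines: baa ptw alkx zbdb xdynb vuk brwhz lglmy nmltq mol kzjz nxl nye ifs yqm yapyz

Answer: baa
ptw
alkx
zbdb
xdynb
vuk
brwhz
lglmy
nmltq
mol
kzjz
nxl
nye
ifs
yqm
yapyz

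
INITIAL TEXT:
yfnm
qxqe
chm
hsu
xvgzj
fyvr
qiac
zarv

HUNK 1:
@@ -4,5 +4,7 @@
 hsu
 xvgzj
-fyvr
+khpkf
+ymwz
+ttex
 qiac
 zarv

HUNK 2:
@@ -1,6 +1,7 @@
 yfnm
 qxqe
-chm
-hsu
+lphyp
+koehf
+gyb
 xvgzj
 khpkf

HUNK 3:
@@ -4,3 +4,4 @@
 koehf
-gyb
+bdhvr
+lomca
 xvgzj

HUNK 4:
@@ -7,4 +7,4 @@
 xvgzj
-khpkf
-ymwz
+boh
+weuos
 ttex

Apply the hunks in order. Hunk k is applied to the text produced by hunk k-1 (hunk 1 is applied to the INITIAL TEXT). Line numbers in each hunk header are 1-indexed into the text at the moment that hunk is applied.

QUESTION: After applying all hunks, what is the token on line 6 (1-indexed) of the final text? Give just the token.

Answer: lomca

Derivation:
Hunk 1: at line 4 remove [fyvr] add [khpkf,ymwz,ttex] -> 10 lines: yfnm qxqe chm hsu xvgzj khpkf ymwz ttex qiac zarv
Hunk 2: at line 1 remove [chm,hsu] add [lphyp,koehf,gyb] -> 11 lines: yfnm qxqe lphyp koehf gyb xvgzj khpkf ymwz ttex qiac zarv
Hunk 3: at line 4 remove [gyb] add [bdhvr,lomca] -> 12 lines: yfnm qxqe lphyp koehf bdhvr lomca xvgzj khpkf ymwz ttex qiac zarv
Hunk 4: at line 7 remove [khpkf,ymwz] add [boh,weuos] -> 12 lines: yfnm qxqe lphyp koehf bdhvr lomca xvgzj boh weuos ttex qiac zarv
Final line 6: lomca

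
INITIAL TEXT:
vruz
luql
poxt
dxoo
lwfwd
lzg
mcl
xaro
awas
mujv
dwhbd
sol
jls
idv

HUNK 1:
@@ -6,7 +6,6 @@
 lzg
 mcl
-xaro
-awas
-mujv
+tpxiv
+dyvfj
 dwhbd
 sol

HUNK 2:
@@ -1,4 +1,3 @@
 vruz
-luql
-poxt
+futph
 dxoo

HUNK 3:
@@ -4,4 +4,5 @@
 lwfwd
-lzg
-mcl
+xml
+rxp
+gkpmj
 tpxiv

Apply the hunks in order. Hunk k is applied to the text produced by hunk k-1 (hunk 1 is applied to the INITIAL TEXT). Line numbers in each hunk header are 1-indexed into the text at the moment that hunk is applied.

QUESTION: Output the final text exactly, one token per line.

Hunk 1: at line 6 remove [xaro,awas,mujv] add [tpxiv,dyvfj] -> 13 lines: vruz luql poxt dxoo lwfwd lzg mcl tpxiv dyvfj dwhbd sol jls idv
Hunk 2: at line 1 remove [luql,poxt] add [futph] -> 12 lines: vruz futph dxoo lwfwd lzg mcl tpxiv dyvfj dwhbd sol jls idv
Hunk 3: at line 4 remove [lzg,mcl] add [xml,rxp,gkpmj] -> 13 lines: vruz futph dxoo lwfwd xml rxp gkpmj tpxiv dyvfj dwhbd sol jls idv

Answer: vruz
futph
dxoo
lwfwd
xml
rxp
gkpmj
tpxiv
dyvfj
dwhbd
sol
jls
idv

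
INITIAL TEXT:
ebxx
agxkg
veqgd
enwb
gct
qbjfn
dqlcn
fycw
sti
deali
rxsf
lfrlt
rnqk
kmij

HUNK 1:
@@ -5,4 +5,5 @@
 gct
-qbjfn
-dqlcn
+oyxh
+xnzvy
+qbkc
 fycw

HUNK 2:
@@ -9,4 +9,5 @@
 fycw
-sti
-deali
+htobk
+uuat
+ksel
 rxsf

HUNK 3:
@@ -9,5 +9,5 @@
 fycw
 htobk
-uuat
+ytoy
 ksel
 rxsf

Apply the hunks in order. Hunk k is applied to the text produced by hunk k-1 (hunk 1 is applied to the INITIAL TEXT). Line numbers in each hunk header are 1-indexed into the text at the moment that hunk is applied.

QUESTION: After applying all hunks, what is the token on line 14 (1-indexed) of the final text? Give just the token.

Answer: lfrlt

Derivation:
Hunk 1: at line 5 remove [qbjfn,dqlcn] add [oyxh,xnzvy,qbkc] -> 15 lines: ebxx agxkg veqgd enwb gct oyxh xnzvy qbkc fycw sti deali rxsf lfrlt rnqk kmij
Hunk 2: at line 9 remove [sti,deali] add [htobk,uuat,ksel] -> 16 lines: ebxx agxkg veqgd enwb gct oyxh xnzvy qbkc fycw htobk uuat ksel rxsf lfrlt rnqk kmij
Hunk 3: at line 9 remove [uuat] add [ytoy] -> 16 lines: ebxx agxkg veqgd enwb gct oyxh xnzvy qbkc fycw htobk ytoy ksel rxsf lfrlt rnqk kmij
Final line 14: lfrlt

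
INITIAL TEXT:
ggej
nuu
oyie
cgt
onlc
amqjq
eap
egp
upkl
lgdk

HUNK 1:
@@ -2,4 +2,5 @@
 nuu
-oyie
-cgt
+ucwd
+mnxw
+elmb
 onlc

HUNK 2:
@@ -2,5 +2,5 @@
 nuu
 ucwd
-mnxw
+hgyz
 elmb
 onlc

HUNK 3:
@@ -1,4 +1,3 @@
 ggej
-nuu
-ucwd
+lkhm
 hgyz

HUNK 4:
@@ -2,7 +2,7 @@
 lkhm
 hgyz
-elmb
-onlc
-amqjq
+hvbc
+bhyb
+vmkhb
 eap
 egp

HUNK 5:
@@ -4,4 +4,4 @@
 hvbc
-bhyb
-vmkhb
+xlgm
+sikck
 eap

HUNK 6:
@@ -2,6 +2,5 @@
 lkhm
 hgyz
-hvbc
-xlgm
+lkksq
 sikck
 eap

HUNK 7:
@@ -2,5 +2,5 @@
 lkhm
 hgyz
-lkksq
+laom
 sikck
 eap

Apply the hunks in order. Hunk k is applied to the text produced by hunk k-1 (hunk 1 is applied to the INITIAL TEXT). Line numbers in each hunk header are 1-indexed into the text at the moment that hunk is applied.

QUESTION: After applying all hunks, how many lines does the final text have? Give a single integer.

Hunk 1: at line 2 remove [oyie,cgt] add [ucwd,mnxw,elmb] -> 11 lines: ggej nuu ucwd mnxw elmb onlc amqjq eap egp upkl lgdk
Hunk 2: at line 2 remove [mnxw] add [hgyz] -> 11 lines: ggej nuu ucwd hgyz elmb onlc amqjq eap egp upkl lgdk
Hunk 3: at line 1 remove [nuu,ucwd] add [lkhm] -> 10 lines: ggej lkhm hgyz elmb onlc amqjq eap egp upkl lgdk
Hunk 4: at line 2 remove [elmb,onlc,amqjq] add [hvbc,bhyb,vmkhb] -> 10 lines: ggej lkhm hgyz hvbc bhyb vmkhb eap egp upkl lgdk
Hunk 5: at line 4 remove [bhyb,vmkhb] add [xlgm,sikck] -> 10 lines: ggej lkhm hgyz hvbc xlgm sikck eap egp upkl lgdk
Hunk 6: at line 2 remove [hvbc,xlgm] add [lkksq] -> 9 lines: ggej lkhm hgyz lkksq sikck eap egp upkl lgdk
Hunk 7: at line 2 remove [lkksq] add [laom] -> 9 lines: ggej lkhm hgyz laom sikck eap egp upkl lgdk
Final line count: 9

Answer: 9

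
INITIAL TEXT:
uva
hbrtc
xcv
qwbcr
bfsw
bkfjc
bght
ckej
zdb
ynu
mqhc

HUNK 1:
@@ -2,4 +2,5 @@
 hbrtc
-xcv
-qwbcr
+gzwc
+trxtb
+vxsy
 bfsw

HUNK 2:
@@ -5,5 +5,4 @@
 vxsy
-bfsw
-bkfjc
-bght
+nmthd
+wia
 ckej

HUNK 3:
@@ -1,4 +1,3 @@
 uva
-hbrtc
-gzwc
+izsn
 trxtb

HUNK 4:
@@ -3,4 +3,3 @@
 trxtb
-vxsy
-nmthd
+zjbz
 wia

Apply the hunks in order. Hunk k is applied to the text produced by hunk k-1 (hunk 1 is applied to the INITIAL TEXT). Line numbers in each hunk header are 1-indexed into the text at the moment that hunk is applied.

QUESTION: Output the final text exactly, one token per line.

Answer: uva
izsn
trxtb
zjbz
wia
ckej
zdb
ynu
mqhc

Derivation:
Hunk 1: at line 2 remove [xcv,qwbcr] add [gzwc,trxtb,vxsy] -> 12 lines: uva hbrtc gzwc trxtb vxsy bfsw bkfjc bght ckej zdb ynu mqhc
Hunk 2: at line 5 remove [bfsw,bkfjc,bght] add [nmthd,wia] -> 11 lines: uva hbrtc gzwc trxtb vxsy nmthd wia ckej zdb ynu mqhc
Hunk 3: at line 1 remove [hbrtc,gzwc] add [izsn] -> 10 lines: uva izsn trxtb vxsy nmthd wia ckej zdb ynu mqhc
Hunk 4: at line 3 remove [vxsy,nmthd] add [zjbz] -> 9 lines: uva izsn trxtb zjbz wia ckej zdb ynu mqhc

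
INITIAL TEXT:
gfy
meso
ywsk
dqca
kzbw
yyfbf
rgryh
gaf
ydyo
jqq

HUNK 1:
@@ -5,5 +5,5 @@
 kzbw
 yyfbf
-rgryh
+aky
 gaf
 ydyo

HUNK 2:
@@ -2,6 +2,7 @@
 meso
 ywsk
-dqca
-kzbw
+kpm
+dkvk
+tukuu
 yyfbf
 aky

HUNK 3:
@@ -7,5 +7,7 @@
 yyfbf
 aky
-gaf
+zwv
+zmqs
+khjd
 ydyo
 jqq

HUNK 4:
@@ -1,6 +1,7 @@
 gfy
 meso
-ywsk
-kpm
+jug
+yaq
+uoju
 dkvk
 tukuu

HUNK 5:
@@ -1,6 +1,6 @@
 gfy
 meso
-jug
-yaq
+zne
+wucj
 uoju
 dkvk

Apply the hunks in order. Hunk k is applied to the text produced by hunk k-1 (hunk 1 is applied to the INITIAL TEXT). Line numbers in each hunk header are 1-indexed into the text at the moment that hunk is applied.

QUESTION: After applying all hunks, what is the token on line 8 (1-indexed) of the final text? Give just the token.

Answer: yyfbf

Derivation:
Hunk 1: at line 5 remove [rgryh] add [aky] -> 10 lines: gfy meso ywsk dqca kzbw yyfbf aky gaf ydyo jqq
Hunk 2: at line 2 remove [dqca,kzbw] add [kpm,dkvk,tukuu] -> 11 lines: gfy meso ywsk kpm dkvk tukuu yyfbf aky gaf ydyo jqq
Hunk 3: at line 7 remove [gaf] add [zwv,zmqs,khjd] -> 13 lines: gfy meso ywsk kpm dkvk tukuu yyfbf aky zwv zmqs khjd ydyo jqq
Hunk 4: at line 1 remove [ywsk,kpm] add [jug,yaq,uoju] -> 14 lines: gfy meso jug yaq uoju dkvk tukuu yyfbf aky zwv zmqs khjd ydyo jqq
Hunk 5: at line 1 remove [jug,yaq] add [zne,wucj] -> 14 lines: gfy meso zne wucj uoju dkvk tukuu yyfbf aky zwv zmqs khjd ydyo jqq
Final line 8: yyfbf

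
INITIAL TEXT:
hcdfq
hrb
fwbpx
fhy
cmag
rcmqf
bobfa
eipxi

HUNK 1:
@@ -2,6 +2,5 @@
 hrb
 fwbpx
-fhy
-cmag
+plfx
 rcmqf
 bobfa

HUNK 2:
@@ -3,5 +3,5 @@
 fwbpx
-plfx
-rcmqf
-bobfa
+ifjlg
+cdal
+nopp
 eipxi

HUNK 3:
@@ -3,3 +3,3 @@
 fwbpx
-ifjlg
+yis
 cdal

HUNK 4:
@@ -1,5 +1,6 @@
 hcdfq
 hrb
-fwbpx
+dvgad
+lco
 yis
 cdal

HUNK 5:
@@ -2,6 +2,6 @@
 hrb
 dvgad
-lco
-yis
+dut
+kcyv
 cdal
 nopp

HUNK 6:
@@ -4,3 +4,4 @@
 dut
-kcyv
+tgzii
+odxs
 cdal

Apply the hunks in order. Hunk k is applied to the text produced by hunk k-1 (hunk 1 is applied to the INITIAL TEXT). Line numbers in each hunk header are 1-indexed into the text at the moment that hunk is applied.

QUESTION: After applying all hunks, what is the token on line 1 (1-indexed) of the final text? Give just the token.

Answer: hcdfq

Derivation:
Hunk 1: at line 2 remove [fhy,cmag] add [plfx] -> 7 lines: hcdfq hrb fwbpx plfx rcmqf bobfa eipxi
Hunk 2: at line 3 remove [plfx,rcmqf,bobfa] add [ifjlg,cdal,nopp] -> 7 lines: hcdfq hrb fwbpx ifjlg cdal nopp eipxi
Hunk 3: at line 3 remove [ifjlg] add [yis] -> 7 lines: hcdfq hrb fwbpx yis cdal nopp eipxi
Hunk 4: at line 1 remove [fwbpx] add [dvgad,lco] -> 8 lines: hcdfq hrb dvgad lco yis cdal nopp eipxi
Hunk 5: at line 2 remove [lco,yis] add [dut,kcyv] -> 8 lines: hcdfq hrb dvgad dut kcyv cdal nopp eipxi
Hunk 6: at line 4 remove [kcyv] add [tgzii,odxs] -> 9 lines: hcdfq hrb dvgad dut tgzii odxs cdal nopp eipxi
Final line 1: hcdfq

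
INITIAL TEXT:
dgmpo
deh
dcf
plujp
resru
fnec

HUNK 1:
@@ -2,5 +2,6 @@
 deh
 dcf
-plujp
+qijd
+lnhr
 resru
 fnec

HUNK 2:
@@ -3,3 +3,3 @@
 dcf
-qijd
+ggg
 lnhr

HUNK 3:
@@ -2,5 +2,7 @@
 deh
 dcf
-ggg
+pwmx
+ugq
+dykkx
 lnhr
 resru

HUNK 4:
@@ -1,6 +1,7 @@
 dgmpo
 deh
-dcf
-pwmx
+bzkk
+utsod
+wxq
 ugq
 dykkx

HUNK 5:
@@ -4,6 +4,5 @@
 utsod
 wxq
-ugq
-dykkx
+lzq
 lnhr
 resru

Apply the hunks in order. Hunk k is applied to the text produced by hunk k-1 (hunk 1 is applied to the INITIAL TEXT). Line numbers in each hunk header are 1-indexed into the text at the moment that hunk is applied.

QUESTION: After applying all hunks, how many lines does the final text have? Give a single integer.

Hunk 1: at line 2 remove [plujp] add [qijd,lnhr] -> 7 lines: dgmpo deh dcf qijd lnhr resru fnec
Hunk 2: at line 3 remove [qijd] add [ggg] -> 7 lines: dgmpo deh dcf ggg lnhr resru fnec
Hunk 3: at line 2 remove [ggg] add [pwmx,ugq,dykkx] -> 9 lines: dgmpo deh dcf pwmx ugq dykkx lnhr resru fnec
Hunk 4: at line 1 remove [dcf,pwmx] add [bzkk,utsod,wxq] -> 10 lines: dgmpo deh bzkk utsod wxq ugq dykkx lnhr resru fnec
Hunk 5: at line 4 remove [ugq,dykkx] add [lzq] -> 9 lines: dgmpo deh bzkk utsod wxq lzq lnhr resru fnec
Final line count: 9

Answer: 9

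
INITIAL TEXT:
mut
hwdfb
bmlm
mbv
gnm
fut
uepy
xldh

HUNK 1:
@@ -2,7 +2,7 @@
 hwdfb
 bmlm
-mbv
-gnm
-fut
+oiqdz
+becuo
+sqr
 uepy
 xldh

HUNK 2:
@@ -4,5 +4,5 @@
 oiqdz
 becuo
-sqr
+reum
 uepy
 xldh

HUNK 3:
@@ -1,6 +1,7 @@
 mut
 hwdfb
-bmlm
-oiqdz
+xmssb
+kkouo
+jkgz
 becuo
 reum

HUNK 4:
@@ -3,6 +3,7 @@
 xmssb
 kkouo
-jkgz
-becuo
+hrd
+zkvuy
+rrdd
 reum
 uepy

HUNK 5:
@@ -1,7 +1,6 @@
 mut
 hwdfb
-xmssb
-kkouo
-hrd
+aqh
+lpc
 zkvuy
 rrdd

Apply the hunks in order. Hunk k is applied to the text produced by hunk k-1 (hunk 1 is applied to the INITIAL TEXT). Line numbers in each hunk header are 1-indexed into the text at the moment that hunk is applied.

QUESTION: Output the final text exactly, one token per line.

Answer: mut
hwdfb
aqh
lpc
zkvuy
rrdd
reum
uepy
xldh

Derivation:
Hunk 1: at line 2 remove [mbv,gnm,fut] add [oiqdz,becuo,sqr] -> 8 lines: mut hwdfb bmlm oiqdz becuo sqr uepy xldh
Hunk 2: at line 4 remove [sqr] add [reum] -> 8 lines: mut hwdfb bmlm oiqdz becuo reum uepy xldh
Hunk 3: at line 1 remove [bmlm,oiqdz] add [xmssb,kkouo,jkgz] -> 9 lines: mut hwdfb xmssb kkouo jkgz becuo reum uepy xldh
Hunk 4: at line 3 remove [jkgz,becuo] add [hrd,zkvuy,rrdd] -> 10 lines: mut hwdfb xmssb kkouo hrd zkvuy rrdd reum uepy xldh
Hunk 5: at line 1 remove [xmssb,kkouo,hrd] add [aqh,lpc] -> 9 lines: mut hwdfb aqh lpc zkvuy rrdd reum uepy xldh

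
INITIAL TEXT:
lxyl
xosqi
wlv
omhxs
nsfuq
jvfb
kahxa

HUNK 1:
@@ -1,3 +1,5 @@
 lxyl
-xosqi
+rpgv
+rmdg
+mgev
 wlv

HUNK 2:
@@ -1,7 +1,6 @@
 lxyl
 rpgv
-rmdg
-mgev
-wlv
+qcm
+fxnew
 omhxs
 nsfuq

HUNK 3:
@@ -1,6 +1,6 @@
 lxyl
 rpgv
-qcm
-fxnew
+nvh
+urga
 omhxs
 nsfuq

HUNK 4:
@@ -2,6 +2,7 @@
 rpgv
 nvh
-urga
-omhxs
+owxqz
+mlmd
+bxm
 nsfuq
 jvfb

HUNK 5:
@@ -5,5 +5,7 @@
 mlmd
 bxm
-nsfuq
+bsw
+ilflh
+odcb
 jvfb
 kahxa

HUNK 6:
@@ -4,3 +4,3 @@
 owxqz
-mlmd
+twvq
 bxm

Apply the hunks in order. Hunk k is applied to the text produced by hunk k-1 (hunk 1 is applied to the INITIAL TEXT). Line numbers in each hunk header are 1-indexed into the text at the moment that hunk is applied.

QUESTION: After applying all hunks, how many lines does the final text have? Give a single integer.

Answer: 11

Derivation:
Hunk 1: at line 1 remove [xosqi] add [rpgv,rmdg,mgev] -> 9 lines: lxyl rpgv rmdg mgev wlv omhxs nsfuq jvfb kahxa
Hunk 2: at line 1 remove [rmdg,mgev,wlv] add [qcm,fxnew] -> 8 lines: lxyl rpgv qcm fxnew omhxs nsfuq jvfb kahxa
Hunk 3: at line 1 remove [qcm,fxnew] add [nvh,urga] -> 8 lines: lxyl rpgv nvh urga omhxs nsfuq jvfb kahxa
Hunk 4: at line 2 remove [urga,omhxs] add [owxqz,mlmd,bxm] -> 9 lines: lxyl rpgv nvh owxqz mlmd bxm nsfuq jvfb kahxa
Hunk 5: at line 5 remove [nsfuq] add [bsw,ilflh,odcb] -> 11 lines: lxyl rpgv nvh owxqz mlmd bxm bsw ilflh odcb jvfb kahxa
Hunk 6: at line 4 remove [mlmd] add [twvq] -> 11 lines: lxyl rpgv nvh owxqz twvq bxm bsw ilflh odcb jvfb kahxa
Final line count: 11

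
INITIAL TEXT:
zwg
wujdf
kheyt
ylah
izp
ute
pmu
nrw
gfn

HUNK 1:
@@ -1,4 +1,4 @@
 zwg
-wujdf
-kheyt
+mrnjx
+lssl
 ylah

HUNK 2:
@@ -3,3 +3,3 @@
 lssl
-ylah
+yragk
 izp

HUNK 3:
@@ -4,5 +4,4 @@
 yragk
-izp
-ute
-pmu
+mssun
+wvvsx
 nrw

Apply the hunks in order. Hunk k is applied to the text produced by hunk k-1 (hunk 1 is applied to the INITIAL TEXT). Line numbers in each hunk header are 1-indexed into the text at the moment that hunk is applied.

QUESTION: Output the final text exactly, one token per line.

Hunk 1: at line 1 remove [wujdf,kheyt] add [mrnjx,lssl] -> 9 lines: zwg mrnjx lssl ylah izp ute pmu nrw gfn
Hunk 2: at line 3 remove [ylah] add [yragk] -> 9 lines: zwg mrnjx lssl yragk izp ute pmu nrw gfn
Hunk 3: at line 4 remove [izp,ute,pmu] add [mssun,wvvsx] -> 8 lines: zwg mrnjx lssl yragk mssun wvvsx nrw gfn

Answer: zwg
mrnjx
lssl
yragk
mssun
wvvsx
nrw
gfn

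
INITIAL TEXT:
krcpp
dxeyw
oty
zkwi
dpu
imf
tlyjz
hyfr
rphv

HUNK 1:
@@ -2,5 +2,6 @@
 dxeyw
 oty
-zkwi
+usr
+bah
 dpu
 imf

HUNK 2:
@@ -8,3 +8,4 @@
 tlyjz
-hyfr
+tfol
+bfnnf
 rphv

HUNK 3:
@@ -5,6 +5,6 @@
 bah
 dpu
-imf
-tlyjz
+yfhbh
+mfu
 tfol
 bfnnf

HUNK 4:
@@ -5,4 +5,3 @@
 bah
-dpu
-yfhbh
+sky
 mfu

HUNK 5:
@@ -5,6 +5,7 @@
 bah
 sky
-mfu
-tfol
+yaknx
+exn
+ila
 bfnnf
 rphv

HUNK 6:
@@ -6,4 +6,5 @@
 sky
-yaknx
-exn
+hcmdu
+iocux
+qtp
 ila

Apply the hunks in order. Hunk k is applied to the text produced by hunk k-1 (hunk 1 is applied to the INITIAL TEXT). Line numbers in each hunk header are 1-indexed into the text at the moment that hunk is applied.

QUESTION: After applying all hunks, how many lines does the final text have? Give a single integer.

Hunk 1: at line 2 remove [zkwi] add [usr,bah] -> 10 lines: krcpp dxeyw oty usr bah dpu imf tlyjz hyfr rphv
Hunk 2: at line 8 remove [hyfr] add [tfol,bfnnf] -> 11 lines: krcpp dxeyw oty usr bah dpu imf tlyjz tfol bfnnf rphv
Hunk 3: at line 5 remove [imf,tlyjz] add [yfhbh,mfu] -> 11 lines: krcpp dxeyw oty usr bah dpu yfhbh mfu tfol bfnnf rphv
Hunk 4: at line 5 remove [dpu,yfhbh] add [sky] -> 10 lines: krcpp dxeyw oty usr bah sky mfu tfol bfnnf rphv
Hunk 5: at line 5 remove [mfu,tfol] add [yaknx,exn,ila] -> 11 lines: krcpp dxeyw oty usr bah sky yaknx exn ila bfnnf rphv
Hunk 6: at line 6 remove [yaknx,exn] add [hcmdu,iocux,qtp] -> 12 lines: krcpp dxeyw oty usr bah sky hcmdu iocux qtp ila bfnnf rphv
Final line count: 12

Answer: 12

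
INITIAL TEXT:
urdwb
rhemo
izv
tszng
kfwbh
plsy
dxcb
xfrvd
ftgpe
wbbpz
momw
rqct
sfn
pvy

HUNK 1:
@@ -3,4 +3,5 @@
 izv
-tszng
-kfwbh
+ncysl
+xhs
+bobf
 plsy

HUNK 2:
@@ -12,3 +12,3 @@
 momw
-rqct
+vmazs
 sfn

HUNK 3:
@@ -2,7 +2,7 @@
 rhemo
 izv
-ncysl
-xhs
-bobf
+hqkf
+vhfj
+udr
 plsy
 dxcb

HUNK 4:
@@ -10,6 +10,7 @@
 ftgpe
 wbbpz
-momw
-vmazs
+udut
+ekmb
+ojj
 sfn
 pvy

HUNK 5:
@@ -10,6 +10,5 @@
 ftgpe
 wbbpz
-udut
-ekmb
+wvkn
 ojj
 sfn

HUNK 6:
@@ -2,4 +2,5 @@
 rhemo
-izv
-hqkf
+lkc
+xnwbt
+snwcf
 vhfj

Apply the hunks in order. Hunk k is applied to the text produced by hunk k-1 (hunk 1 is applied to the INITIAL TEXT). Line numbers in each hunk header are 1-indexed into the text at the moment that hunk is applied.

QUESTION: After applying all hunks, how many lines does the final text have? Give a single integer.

Hunk 1: at line 3 remove [tszng,kfwbh] add [ncysl,xhs,bobf] -> 15 lines: urdwb rhemo izv ncysl xhs bobf plsy dxcb xfrvd ftgpe wbbpz momw rqct sfn pvy
Hunk 2: at line 12 remove [rqct] add [vmazs] -> 15 lines: urdwb rhemo izv ncysl xhs bobf plsy dxcb xfrvd ftgpe wbbpz momw vmazs sfn pvy
Hunk 3: at line 2 remove [ncysl,xhs,bobf] add [hqkf,vhfj,udr] -> 15 lines: urdwb rhemo izv hqkf vhfj udr plsy dxcb xfrvd ftgpe wbbpz momw vmazs sfn pvy
Hunk 4: at line 10 remove [momw,vmazs] add [udut,ekmb,ojj] -> 16 lines: urdwb rhemo izv hqkf vhfj udr plsy dxcb xfrvd ftgpe wbbpz udut ekmb ojj sfn pvy
Hunk 5: at line 10 remove [udut,ekmb] add [wvkn] -> 15 lines: urdwb rhemo izv hqkf vhfj udr plsy dxcb xfrvd ftgpe wbbpz wvkn ojj sfn pvy
Hunk 6: at line 2 remove [izv,hqkf] add [lkc,xnwbt,snwcf] -> 16 lines: urdwb rhemo lkc xnwbt snwcf vhfj udr plsy dxcb xfrvd ftgpe wbbpz wvkn ojj sfn pvy
Final line count: 16

Answer: 16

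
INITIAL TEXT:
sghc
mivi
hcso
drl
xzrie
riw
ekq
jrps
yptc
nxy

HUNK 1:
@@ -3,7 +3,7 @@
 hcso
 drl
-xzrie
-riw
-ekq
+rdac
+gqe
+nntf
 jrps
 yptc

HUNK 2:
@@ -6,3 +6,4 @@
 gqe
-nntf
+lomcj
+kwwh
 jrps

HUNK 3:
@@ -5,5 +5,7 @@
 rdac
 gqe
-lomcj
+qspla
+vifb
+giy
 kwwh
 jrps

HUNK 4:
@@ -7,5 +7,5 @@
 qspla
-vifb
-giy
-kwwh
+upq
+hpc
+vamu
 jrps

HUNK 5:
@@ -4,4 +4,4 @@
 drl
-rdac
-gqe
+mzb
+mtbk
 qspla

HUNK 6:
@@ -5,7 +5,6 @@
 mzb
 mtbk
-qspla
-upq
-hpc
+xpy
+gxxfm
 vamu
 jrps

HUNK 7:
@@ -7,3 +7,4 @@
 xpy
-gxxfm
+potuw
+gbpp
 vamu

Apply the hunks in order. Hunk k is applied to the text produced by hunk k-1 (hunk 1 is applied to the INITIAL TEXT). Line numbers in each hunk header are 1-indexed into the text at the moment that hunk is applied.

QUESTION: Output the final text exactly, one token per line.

Answer: sghc
mivi
hcso
drl
mzb
mtbk
xpy
potuw
gbpp
vamu
jrps
yptc
nxy

Derivation:
Hunk 1: at line 3 remove [xzrie,riw,ekq] add [rdac,gqe,nntf] -> 10 lines: sghc mivi hcso drl rdac gqe nntf jrps yptc nxy
Hunk 2: at line 6 remove [nntf] add [lomcj,kwwh] -> 11 lines: sghc mivi hcso drl rdac gqe lomcj kwwh jrps yptc nxy
Hunk 3: at line 5 remove [lomcj] add [qspla,vifb,giy] -> 13 lines: sghc mivi hcso drl rdac gqe qspla vifb giy kwwh jrps yptc nxy
Hunk 4: at line 7 remove [vifb,giy,kwwh] add [upq,hpc,vamu] -> 13 lines: sghc mivi hcso drl rdac gqe qspla upq hpc vamu jrps yptc nxy
Hunk 5: at line 4 remove [rdac,gqe] add [mzb,mtbk] -> 13 lines: sghc mivi hcso drl mzb mtbk qspla upq hpc vamu jrps yptc nxy
Hunk 6: at line 5 remove [qspla,upq,hpc] add [xpy,gxxfm] -> 12 lines: sghc mivi hcso drl mzb mtbk xpy gxxfm vamu jrps yptc nxy
Hunk 7: at line 7 remove [gxxfm] add [potuw,gbpp] -> 13 lines: sghc mivi hcso drl mzb mtbk xpy potuw gbpp vamu jrps yptc nxy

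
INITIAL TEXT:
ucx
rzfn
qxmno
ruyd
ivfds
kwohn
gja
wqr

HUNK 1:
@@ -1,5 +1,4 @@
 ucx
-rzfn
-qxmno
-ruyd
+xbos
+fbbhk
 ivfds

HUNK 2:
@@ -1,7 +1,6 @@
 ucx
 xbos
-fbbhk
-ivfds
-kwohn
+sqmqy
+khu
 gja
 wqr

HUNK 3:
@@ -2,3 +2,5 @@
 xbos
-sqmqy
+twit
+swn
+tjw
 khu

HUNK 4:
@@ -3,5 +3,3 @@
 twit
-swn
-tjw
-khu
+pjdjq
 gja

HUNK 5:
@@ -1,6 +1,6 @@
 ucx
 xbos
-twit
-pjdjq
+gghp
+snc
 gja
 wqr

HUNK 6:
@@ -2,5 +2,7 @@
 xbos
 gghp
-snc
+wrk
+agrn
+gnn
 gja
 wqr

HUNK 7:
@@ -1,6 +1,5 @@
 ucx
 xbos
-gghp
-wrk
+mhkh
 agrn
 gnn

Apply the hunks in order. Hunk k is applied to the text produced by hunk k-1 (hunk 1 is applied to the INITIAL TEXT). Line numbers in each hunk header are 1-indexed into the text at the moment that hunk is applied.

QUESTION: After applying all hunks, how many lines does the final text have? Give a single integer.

Hunk 1: at line 1 remove [rzfn,qxmno,ruyd] add [xbos,fbbhk] -> 7 lines: ucx xbos fbbhk ivfds kwohn gja wqr
Hunk 2: at line 1 remove [fbbhk,ivfds,kwohn] add [sqmqy,khu] -> 6 lines: ucx xbos sqmqy khu gja wqr
Hunk 3: at line 2 remove [sqmqy] add [twit,swn,tjw] -> 8 lines: ucx xbos twit swn tjw khu gja wqr
Hunk 4: at line 3 remove [swn,tjw,khu] add [pjdjq] -> 6 lines: ucx xbos twit pjdjq gja wqr
Hunk 5: at line 1 remove [twit,pjdjq] add [gghp,snc] -> 6 lines: ucx xbos gghp snc gja wqr
Hunk 6: at line 2 remove [snc] add [wrk,agrn,gnn] -> 8 lines: ucx xbos gghp wrk agrn gnn gja wqr
Hunk 7: at line 1 remove [gghp,wrk] add [mhkh] -> 7 lines: ucx xbos mhkh agrn gnn gja wqr
Final line count: 7

Answer: 7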